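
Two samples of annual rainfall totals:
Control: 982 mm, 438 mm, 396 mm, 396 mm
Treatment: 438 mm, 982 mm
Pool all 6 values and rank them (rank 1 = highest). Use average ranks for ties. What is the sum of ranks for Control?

16

Sorted (descending): 982, 982, 438, 438, 396, 396
The 2 values of 982 occupy positions 1–2 → average rank (1+2)/2 = 1.5.
The 2 values of 438 occupy positions 3–4 → average rank (3+4)/2 = 3.5.
The 2 values of 396 occupy positions 5–6 → average rank (5+6)/2 = 5.5.
Control values → pooled ranks: 982→1.5, 438→3.5, 396→5.5, 396→5.5
Rank sum = 1.5 + 3.5 + 5.5 + 5.5 = 16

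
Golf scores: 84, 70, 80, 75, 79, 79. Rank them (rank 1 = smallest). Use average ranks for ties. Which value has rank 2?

75

Sorted (ascending): 70, 75, 79, 79, 80, 84
The 2 values of 79 occupy positions 3–4 → average rank (3+4)/2 = 3.5.
Rank 2 → value 75.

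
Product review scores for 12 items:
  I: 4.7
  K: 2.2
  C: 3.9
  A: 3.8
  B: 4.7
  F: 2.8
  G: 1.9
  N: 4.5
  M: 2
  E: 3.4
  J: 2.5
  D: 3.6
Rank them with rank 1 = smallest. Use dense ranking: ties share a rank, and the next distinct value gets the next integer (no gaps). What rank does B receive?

Sorted (ascending): 1.9, 2, 2.2, 2.5, 2.8, 3.4, 3.6, 3.8, 3.9, 4.5, 4.7, 4.7
The 2 values of 4.7 share dense rank 11.
Remaining distinct values take the next consecutive integers.
B has value 4.7 → rank 11.

11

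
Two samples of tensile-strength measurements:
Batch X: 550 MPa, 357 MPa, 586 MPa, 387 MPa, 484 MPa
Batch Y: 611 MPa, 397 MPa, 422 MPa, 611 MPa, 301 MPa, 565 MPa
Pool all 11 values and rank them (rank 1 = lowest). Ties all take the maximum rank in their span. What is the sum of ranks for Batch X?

Sorted (ascending): 301, 357, 387, 397, 422, 484, 550, 565, 586, 611, 611
The 2 values of 611 occupy positions 10–11 → each gets rank 11.
Batch X values → pooled ranks: 550→7, 357→2, 586→9, 387→3, 484→6
Rank sum = 7 + 2 + 9 + 3 + 6 = 27

27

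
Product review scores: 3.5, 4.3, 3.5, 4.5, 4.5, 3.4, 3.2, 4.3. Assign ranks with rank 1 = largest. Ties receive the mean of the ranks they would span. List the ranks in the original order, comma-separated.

5.5, 3.5, 5.5, 1.5, 1.5, 7, 8, 3.5

Sorted (descending): 4.5, 4.5, 4.3, 4.3, 3.5, 3.5, 3.4, 3.2
The 2 values of 4.5 occupy positions 1–2 → average rank (1+2)/2 = 1.5.
The 2 values of 4.3 occupy positions 3–4 → average rank (3+4)/2 = 3.5.
The 2 values of 3.5 occupy positions 5–6 → average rank (5+6)/2 = 5.5.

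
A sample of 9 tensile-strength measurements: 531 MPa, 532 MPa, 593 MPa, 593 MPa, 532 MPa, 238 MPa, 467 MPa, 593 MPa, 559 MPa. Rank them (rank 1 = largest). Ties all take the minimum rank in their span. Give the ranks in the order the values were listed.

Sorted (descending): 593, 593, 593, 559, 532, 532, 531, 467, 238
The 3 values of 593 occupy positions 1–3 → each gets rank 1.
The 2 values of 532 occupy positions 5–6 → each gets rank 5.

7, 5, 1, 1, 5, 9, 8, 1, 4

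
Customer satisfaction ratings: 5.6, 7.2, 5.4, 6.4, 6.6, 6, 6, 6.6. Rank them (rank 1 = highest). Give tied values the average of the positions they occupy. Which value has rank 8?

Sorted (descending): 7.2, 6.6, 6.6, 6.4, 6, 6, 5.6, 5.4
The 2 values of 6.6 occupy positions 2–3 → average rank (2+3)/2 = 2.5.
The 2 values of 6 occupy positions 5–6 → average rank (5+6)/2 = 5.5.
Rank 8 → value 5.4.

5.4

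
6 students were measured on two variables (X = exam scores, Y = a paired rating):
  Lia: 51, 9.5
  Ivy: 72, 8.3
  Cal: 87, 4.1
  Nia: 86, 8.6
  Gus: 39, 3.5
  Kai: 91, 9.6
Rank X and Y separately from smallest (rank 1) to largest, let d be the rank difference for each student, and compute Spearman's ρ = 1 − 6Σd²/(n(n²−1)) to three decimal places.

0.486

Ranks of variable 1: 2, 3, 5, 4, 1, 6
Ranks of variable 2: 5, 3, 2, 4, 1, 6
d = r₁ − r₂: -3, 0, 3, 0, 0, 0
d²: 9, 0, 9, 0, 0, 0; Σd² = 18
ρ = 1 − 6·18/(6·35) = 1 − 108/210 = 0.486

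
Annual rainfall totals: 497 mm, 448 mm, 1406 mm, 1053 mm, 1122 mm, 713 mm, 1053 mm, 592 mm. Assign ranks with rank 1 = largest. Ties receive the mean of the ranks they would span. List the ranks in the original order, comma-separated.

7, 8, 1, 3.5, 2, 5, 3.5, 6

Sorted (descending): 1406, 1122, 1053, 1053, 713, 592, 497, 448
The 2 values of 1053 occupy positions 3–4 → average rank (3+4)/2 = 3.5.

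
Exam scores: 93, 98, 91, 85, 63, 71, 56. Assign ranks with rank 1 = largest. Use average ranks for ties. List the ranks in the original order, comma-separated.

Sorted (descending): 98, 93, 91, 85, 71, 63, 56
No ties — each value takes its position as its rank.

2, 1, 3, 4, 6, 5, 7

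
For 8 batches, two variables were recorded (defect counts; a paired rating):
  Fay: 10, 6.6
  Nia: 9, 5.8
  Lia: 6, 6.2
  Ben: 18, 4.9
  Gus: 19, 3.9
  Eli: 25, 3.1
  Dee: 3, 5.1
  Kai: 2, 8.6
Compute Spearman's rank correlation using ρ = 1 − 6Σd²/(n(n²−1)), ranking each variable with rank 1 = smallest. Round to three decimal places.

-0.786

Ranks of variable 1: 5, 4, 3, 6, 7, 8, 2, 1
Ranks of variable 2: 7, 5, 6, 3, 2, 1, 4, 8
d = r₁ − r₂: -2, -1, -3, 3, 5, 7, -2, -7
d²: 4, 1, 9, 9, 25, 49, 4, 49; Σd² = 150
ρ = 1 − 6·150/(8·63) = 1 − 900/504 = -0.786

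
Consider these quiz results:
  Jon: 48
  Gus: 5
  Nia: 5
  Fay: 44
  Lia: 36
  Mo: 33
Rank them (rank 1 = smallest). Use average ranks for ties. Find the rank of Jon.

Sorted (ascending): 5, 5, 33, 36, 44, 48
The 2 values of 5 occupy positions 1–2 → average rank (1+2)/2 = 1.5.
Jon has value 48 → rank 6.

6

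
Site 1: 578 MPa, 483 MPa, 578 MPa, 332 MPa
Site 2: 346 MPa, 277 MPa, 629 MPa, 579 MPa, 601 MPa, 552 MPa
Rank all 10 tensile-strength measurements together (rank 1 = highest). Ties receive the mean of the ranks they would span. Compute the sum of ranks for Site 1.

Sorted (descending): 629, 601, 579, 578, 578, 552, 483, 346, 332, 277
The 2 values of 578 occupy positions 4–5 → average rank (4+5)/2 = 4.5.
Site 1 values → pooled ranks: 578→4.5, 483→7, 578→4.5, 332→9
Rank sum = 4.5 + 7 + 4.5 + 9 = 25

25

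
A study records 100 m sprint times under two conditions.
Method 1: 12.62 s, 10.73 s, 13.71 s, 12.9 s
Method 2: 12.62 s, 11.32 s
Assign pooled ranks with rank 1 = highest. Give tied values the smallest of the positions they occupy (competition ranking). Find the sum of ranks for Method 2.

8

Sorted (descending): 13.71, 12.9, 12.62, 12.62, 11.32, 10.73
The 2 values of 12.62 occupy positions 3–4 → each gets rank 3.
Method 2 values → pooled ranks: 12.62→3, 11.32→5
Rank sum = 3 + 5 = 8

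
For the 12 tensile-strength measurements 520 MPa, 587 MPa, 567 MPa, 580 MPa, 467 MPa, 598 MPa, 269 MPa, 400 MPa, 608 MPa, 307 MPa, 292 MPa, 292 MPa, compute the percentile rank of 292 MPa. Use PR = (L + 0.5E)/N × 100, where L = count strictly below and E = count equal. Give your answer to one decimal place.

N = 12.
Strictly below 292: 1. Equal to 292: 2.
PR = (1 + 0.5·2)/12 × 100 = 16.7

16.7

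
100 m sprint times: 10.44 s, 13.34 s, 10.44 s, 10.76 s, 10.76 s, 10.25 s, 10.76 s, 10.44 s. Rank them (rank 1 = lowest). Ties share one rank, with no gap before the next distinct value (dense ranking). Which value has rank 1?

10.25

Sorted (ascending): 10.25, 10.44, 10.44, 10.44, 10.76, 10.76, 10.76, 13.34
The 3 values of 10.44 share dense rank 2.
The 3 values of 10.76 share dense rank 3.
Remaining distinct values take the next consecutive integers.
Rank 1 → value 10.25.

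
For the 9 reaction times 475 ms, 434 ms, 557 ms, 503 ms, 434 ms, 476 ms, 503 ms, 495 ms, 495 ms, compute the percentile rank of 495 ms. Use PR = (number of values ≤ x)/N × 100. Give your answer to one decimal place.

N = 9.
Strictly below 495: 4. Equal to 495: 2.
PR = 6/9 × 100 = 66.7

66.7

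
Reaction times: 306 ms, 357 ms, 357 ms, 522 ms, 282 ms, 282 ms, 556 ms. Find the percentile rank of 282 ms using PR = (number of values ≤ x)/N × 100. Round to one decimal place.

28.6

N = 7.
Strictly below 282: 0. Equal to 282: 2.
PR = 2/7 × 100 = 28.6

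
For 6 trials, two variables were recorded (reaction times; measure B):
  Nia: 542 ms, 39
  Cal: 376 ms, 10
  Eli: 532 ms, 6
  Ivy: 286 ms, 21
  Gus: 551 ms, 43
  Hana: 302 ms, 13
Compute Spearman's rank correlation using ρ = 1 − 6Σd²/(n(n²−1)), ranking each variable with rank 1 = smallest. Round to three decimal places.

Ranks of variable 1: 5, 3, 4, 1, 6, 2
Ranks of variable 2: 5, 2, 1, 4, 6, 3
d = r₁ − r₂: 0, 1, 3, -3, 0, -1
d²: 0, 1, 9, 9, 0, 1; Σd² = 20
ρ = 1 − 6·20/(6·35) = 1 − 120/210 = 0.429

0.429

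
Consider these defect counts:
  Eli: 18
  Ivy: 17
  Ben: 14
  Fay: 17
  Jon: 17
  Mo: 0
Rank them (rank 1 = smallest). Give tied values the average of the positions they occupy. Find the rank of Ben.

Sorted (ascending): 0, 14, 17, 17, 17, 18
The 3 values of 17 occupy positions 3–5 → average rank 4.
Ben has value 14 → rank 2.

2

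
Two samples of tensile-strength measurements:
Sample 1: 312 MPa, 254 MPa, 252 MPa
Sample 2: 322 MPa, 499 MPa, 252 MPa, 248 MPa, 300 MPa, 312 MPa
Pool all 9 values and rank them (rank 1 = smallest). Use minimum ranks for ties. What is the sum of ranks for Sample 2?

31

Sorted (ascending): 248, 252, 252, 254, 300, 312, 312, 322, 499
The 2 values of 252 occupy positions 2–3 → each gets rank 2.
The 2 values of 312 occupy positions 6–7 → each gets rank 6.
Sample 2 values → pooled ranks: 322→8, 499→9, 252→2, 248→1, 300→5, 312→6
Rank sum = 8 + 9 + 2 + 1 + 5 + 6 = 31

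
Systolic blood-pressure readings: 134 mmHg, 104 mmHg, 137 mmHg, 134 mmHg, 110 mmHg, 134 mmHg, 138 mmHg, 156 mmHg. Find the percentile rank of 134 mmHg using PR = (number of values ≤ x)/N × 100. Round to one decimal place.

62.5

N = 8.
Strictly below 134: 2. Equal to 134: 3.
PR = 5/8 × 100 = 62.5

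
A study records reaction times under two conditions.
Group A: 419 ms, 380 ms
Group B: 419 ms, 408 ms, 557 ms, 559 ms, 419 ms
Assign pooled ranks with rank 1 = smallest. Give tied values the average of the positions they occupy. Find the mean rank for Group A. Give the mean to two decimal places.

Sorted (ascending): 380, 408, 419, 419, 419, 557, 559
The 3 values of 419 occupy positions 3–5 → average rank 4.
Group A values → pooled ranks: 419→4, 380→1
Mean rank = (4 + 1) / 2 = 2.50

2.50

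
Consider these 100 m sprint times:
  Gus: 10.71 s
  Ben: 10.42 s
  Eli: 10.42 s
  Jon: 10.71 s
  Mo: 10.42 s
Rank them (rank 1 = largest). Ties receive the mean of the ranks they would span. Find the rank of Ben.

Sorted (descending): 10.71, 10.71, 10.42, 10.42, 10.42
The 2 values of 10.71 occupy positions 1–2 → average rank (1+2)/2 = 1.5.
The 3 values of 10.42 occupy positions 3–5 → average rank 4.
Ben has value 10.42 s → rank 4.

4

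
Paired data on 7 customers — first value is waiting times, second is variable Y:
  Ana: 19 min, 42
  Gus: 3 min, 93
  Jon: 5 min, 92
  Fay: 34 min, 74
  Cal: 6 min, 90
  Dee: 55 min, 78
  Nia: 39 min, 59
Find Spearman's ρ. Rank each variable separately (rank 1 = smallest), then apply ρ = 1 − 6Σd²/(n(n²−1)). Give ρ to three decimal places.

-0.679

Ranks of variable 1: 4, 1, 2, 5, 3, 7, 6
Ranks of variable 2: 1, 7, 6, 3, 5, 4, 2
d = r₁ − r₂: 3, -6, -4, 2, -2, 3, 4
d²: 9, 36, 16, 4, 4, 9, 16; Σd² = 94
ρ = 1 − 6·94/(7·48) = 1 − 564/336 = -0.679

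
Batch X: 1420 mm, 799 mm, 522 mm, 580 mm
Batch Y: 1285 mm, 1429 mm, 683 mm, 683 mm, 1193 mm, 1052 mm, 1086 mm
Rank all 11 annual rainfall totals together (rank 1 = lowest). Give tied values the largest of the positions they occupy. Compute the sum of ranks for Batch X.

18

Sorted (ascending): 522, 580, 683, 683, 799, 1052, 1086, 1193, 1285, 1420, 1429
The 2 values of 683 occupy positions 3–4 → each gets rank 4.
Batch X values → pooled ranks: 1420→10, 799→5, 522→1, 580→2
Rank sum = 10 + 5 + 1 + 2 = 18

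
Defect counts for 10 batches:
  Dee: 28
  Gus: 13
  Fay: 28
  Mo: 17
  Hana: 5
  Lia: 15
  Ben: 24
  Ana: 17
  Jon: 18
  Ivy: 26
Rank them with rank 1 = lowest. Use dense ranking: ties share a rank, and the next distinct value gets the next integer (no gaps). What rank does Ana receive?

Sorted (ascending): 5, 13, 15, 17, 17, 18, 24, 26, 28, 28
The 2 values of 17 share dense rank 4.
The 2 values of 28 share dense rank 8.
Remaining distinct values take the next consecutive integers.
Ana has value 17 → rank 4.

4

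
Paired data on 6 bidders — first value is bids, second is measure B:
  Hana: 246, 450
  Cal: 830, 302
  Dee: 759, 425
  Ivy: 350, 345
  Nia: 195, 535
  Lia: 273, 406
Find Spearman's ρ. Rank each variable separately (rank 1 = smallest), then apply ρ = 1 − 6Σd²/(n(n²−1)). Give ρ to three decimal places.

-0.829

Ranks of variable 1: 2, 6, 5, 4, 1, 3
Ranks of variable 2: 5, 1, 4, 2, 6, 3
d = r₁ − r₂: -3, 5, 1, 2, -5, 0
d²: 9, 25, 1, 4, 25, 0; Σd² = 64
ρ = 1 − 6·64/(6·35) = 1 − 384/210 = -0.829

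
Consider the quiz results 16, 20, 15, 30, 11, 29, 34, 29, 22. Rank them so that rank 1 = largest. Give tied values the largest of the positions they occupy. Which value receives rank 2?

30

Sorted (descending): 34, 30, 29, 29, 22, 20, 16, 15, 11
The 2 values of 29 occupy positions 3–4 → each gets rank 4.
Rank 2 → value 30.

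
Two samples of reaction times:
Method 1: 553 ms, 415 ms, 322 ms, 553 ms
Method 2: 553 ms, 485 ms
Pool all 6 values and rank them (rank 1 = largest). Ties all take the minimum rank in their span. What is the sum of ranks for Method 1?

13

Sorted (descending): 553, 553, 553, 485, 415, 322
The 3 values of 553 occupy positions 1–3 → each gets rank 1.
Method 1 values → pooled ranks: 553→1, 415→5, 322→6, 553→1
Rank sum = 1 + 5 + 6 + 1 = 13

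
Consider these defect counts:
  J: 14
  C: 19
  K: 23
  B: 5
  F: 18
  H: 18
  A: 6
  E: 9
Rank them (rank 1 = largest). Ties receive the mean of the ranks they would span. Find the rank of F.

Sorted (descending): 23, 19, 18, 18, 14, 9, 6, 5
The 2 values of 18 occupy positions 3–4 → average rank (3+4)/2 = 3.5.
F has value 18 → rank 3.5.

3.5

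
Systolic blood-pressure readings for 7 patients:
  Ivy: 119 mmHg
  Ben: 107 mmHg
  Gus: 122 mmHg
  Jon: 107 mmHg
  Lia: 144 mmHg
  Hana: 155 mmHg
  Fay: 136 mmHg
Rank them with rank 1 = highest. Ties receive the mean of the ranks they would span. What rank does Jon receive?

6.5

Sorted (descending): 155, 144, 136, 122, 119, 107, 107
The 2 values of 107 occupy positions 6–7 → average rank (6+7)/2 = 6.5.
Jon has value 107 mmHg → rank 6.5.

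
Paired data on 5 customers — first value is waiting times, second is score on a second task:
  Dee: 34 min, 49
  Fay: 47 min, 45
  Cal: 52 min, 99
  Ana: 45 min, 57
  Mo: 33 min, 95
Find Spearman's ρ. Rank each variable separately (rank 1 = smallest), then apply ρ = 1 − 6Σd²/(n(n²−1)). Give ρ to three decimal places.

0.100

Ranks of variable 1: 2, 4, 5, 3, 1
Ranks of variable 2: 2, 1, 5, 3, 4
d = r₁ − r₂: 0, 3, 0, 0, -3
d²: 0, 9, 0, 0, 9; Σd² = 18
ρ = 1 − 6·18/(5·24) = 1 − 108/120 = 0.100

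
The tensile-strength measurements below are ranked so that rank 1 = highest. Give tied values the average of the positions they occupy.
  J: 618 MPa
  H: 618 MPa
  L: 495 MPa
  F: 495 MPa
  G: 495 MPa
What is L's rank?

4

Sorted (descending): 618, 618, 495, 495, 495
The 2 values of 618 occupy positions 1–2 → average rank (1+2)/2 = 1.5.
The 3 values of 495 occupy positions 3–5 → average rank 4.
L has value 495 MPa → rank 4.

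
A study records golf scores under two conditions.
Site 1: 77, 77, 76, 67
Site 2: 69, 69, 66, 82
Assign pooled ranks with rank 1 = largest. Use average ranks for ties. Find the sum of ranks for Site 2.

Sorted (descending): 82, 77, 77, 76, 69, 69, 67, 66
The 2 values of 77 occupy positions 2–3 → average rank (2+3)/2 = 2.5.
The 2 values of 69 occupy positions 5–6 → average rank (5+6)/2 = 5.5.
Site 2 values → pooled ranks: 69→5.5, 69→5.5, 66→8, 82→1
Rank sum = 5.5 + 5.5 + 8 + 1 = 20

20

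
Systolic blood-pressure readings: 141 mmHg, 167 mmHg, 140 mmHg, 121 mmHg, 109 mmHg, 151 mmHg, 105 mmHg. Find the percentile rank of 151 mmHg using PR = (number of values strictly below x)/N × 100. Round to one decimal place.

N = 7.
Strictly below 151: 5. Equal to 151: 1.
PR = 5/7 × 100 = 71.4

71.4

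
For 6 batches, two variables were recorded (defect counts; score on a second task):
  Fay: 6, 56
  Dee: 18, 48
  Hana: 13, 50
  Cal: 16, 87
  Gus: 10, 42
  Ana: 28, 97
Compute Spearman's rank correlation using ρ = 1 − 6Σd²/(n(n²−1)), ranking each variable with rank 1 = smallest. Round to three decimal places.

Ranks of variable 1: 1, 5, 3, 4, 2, 6
Ranks of variable 2: 4, 2, 3, 5, 1, 6
d = r₁ − r₂: -3, 3, 0, -1, 1, 0
d²: 9, 9, 0, 1, 1, 0; Σd² = 20
ρ = 1 − 6·20/(6·35) = 1 − 120/210 = 0.429

0.429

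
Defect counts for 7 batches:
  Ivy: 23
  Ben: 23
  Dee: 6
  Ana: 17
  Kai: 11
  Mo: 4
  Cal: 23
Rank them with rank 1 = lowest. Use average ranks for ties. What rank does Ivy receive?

Sorted (ascending): 4, 6, 11, 17, 23, 23, 23
The 3 values of 23 occupy positions 5–7 → average rank 6.
Ivy has value 23 → rank 6.

6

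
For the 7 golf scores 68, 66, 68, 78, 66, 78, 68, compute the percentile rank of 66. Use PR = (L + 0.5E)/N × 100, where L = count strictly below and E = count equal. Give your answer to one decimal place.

14.3

N = 7.
Strictly below 66: 0. Equal to 66: 2.
PR = (0 + 0.5·2)/7 × 100 = 14.3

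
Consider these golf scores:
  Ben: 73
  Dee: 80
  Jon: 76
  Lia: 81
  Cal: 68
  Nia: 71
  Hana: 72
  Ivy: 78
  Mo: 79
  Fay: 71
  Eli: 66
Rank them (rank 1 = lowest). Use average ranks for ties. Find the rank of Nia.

Sorted (ascending): 66, 68, 71, 71, 72, 73, 76, 78, 79, 80, 81
The 2 values of 71 occupy positions 3–4 → average rank (3+4)/2 = 3.5.
Nia has value 71 → rank 3.5.

3.5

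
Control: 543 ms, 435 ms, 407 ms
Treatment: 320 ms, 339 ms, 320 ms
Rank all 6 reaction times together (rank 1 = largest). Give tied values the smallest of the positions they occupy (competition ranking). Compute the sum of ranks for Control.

6

Sorted (descending): 543, 435, 407, 339, 320, 320
The 2 values of 320 occupy positions 5–6 → each gets rank 5.
Control values → pooled ranks: 543→1, 435→2, 407→3
Rank sum = 1 + 2 + 3 = 6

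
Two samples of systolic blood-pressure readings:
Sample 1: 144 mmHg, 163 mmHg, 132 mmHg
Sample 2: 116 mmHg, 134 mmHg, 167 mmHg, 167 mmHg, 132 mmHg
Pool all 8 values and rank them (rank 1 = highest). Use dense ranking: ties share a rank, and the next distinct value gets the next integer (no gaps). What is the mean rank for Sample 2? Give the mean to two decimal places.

3.40

Sorted (descending): 167, 167, 163, 144, 134, 132, 132, 116
The 2 values of 167 share dense rank 1.
The 2 values of 132 share dense rank 5.
Remaining distinct values take the next consecutive integers.
Sample 2 values → pooled ranks: 116→6, 134→4, 167→1, 167→1, 132→5
Mean rank = (6 + 4 + 1 + 1 + 5) / 5 = 3.40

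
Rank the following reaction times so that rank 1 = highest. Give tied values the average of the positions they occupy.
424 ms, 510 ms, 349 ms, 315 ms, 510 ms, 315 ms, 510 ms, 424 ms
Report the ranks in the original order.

Sorted (descending): 510, 510, 510, 424, 424, 349, 315, 315
The 3 values of 510 occupy positions 1–3 → average rank 2.
The 2 values of 424 occupy positions 4–5 → average rank (4+5)/2 = 4.5.
The 2 values of 315 occupy positions 7–8 → average rank (7+8)/2 = 7.5.

4.5, 2, 6, 7.5, 2, 7.5, 2, 4.5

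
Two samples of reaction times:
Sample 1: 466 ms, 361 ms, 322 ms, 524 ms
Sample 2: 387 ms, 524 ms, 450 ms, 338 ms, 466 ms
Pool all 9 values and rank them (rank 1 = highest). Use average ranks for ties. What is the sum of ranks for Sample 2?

24

Sorted (descending): 524, 524, 466, 466, 450, 387, 361, 338, 322
The 2 values of 524 occupy positions 1–2 → average rank (1+2)/2 = 1.5.
The 2 values of 466 occupy positions 3–4 → average rank (3+4)/2 = 3.5.
Sample 2 values → pooled ranks: 387→6, 524→1.5, 450→5, 338→8, 466→3.5
Rank sum = 6 + 1.5 + 5 + 8 + 3.5 = 24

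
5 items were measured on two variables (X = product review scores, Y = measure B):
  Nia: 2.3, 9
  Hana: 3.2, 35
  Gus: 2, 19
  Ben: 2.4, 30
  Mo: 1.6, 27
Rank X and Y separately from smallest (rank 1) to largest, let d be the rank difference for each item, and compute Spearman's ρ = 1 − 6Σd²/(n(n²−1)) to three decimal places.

Ranks of variable 1: 3, 5, 2, 4, 1
Ranks of variable 2: 1, 5, 2, 4, 3
d = r₁ − r₂: 2, 0, 0, 0, -2
d²: 4, 0, 0, 0, 4; Σd² = 8
ρ = 1 − 6·8/(5·24) = 1 − 48/120 = 0.600

0.600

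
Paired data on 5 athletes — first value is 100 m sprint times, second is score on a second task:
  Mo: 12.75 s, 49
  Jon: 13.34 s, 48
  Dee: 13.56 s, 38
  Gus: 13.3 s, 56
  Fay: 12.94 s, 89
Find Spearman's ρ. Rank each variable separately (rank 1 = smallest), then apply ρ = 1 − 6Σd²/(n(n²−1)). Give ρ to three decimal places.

-0.700

Ranks of variable 1: 1, 4, 5, 3, 2
Ranks of variable 2: 3, 2, 1, 4, 5
d = r₁ − r₂: -2, 2, 4, -1, -3
d²: 4, 4, 16, 1, 9; Σd² = 34
ρ = 1 − 6·34/(5·24) = 1 − 204/120 = -0.700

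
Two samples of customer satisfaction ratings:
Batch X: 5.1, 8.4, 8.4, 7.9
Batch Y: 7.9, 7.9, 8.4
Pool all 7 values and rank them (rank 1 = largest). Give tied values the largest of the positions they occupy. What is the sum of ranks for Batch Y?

Sorted (descending): 8.4, 8.4, 8.4, 7.9, 7.9, 7.9, 5.1
The 3 values of 8.4 occupy positions 1–3 → each gets rank 3.
The 3 values of 7.9 occupy positions 4–6 → each gets rank 6.
Batch Y values → pooled ranks: 7.9→6, 7.9→6, 8.4→3
Rank sum = 6 + 6 + 3 = 15

15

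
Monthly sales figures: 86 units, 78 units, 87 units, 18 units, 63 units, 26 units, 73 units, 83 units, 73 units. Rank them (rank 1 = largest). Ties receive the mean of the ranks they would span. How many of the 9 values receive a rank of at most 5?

4

Sorted (descending): 87, 86, 83, 78, 73, 73, 63, 26, 18
The 2 values of 73 occupy positions 5–6 → average rank (5+6)/2 = 5.5.
Ranks ≤ 5: {1, 2, 3, 4} → 4 values.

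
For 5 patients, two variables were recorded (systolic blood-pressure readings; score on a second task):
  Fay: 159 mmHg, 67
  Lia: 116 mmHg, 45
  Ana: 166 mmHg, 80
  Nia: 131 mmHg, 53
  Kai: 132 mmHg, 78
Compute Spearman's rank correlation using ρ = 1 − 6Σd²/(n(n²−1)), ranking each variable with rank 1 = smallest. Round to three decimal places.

Ranks of variable 1: 4, 1, 5, 2, 3
Ranks of variable 2: 3, 1, 5, 2, 4
d = r₁ − r₂: 1, 0, 0, 0, -1
d²: 1, 0, 0, 0, 1; Σd² = 2
ρ = 1 − 6·2/(5·24) = 1 − 12/120 = 0.900

0.900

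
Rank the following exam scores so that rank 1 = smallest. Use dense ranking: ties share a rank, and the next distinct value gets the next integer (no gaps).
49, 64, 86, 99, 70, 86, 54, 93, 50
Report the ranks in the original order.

Sorted (ascending): 49, 50, 54, 64, 70, 86, 86, 93, 99
The 2 values of 86 share dense rank 6.
Remaining distinct values take the next consecutive integers.

1, 4, 6, 8, 5, 6, 3, 7, 2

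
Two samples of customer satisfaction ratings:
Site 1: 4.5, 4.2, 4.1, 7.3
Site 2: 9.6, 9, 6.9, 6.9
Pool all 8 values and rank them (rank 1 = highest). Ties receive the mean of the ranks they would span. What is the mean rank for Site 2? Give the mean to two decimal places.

3.00

Sorted (descending): 9.6, 9, 7.3, 6.9, 6.9, 4.5, 4.2, 4.1
The 2 values of 6.9 occupy positions 4–5 → average rank (4+5)/2 = 4.5.
Site 2 values → pooled ranks: 9.6→1, 9→2, 6.9→4.5, 6.9→4.5
Mean rank = (1 + 2 + 4.5 + 4.5) / 4 = 3.00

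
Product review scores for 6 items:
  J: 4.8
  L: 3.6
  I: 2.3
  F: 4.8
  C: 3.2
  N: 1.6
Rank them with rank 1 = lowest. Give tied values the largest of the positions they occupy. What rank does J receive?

6

Sorted (ascending): 1.6, 2.3, 3.2, 3.6, 4.8, 4.8
The 2 values of 4.8 occupy positions 5–6 → each gets rank 6.
J has value 4.8 → rank 6.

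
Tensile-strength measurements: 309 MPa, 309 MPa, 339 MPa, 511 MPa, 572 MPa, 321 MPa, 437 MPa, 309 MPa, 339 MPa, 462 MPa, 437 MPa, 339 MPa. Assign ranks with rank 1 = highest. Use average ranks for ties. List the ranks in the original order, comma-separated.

Sorted (descending): 572, 511, 462, 437, 437, 339, 339, 339, 321, 309, 309, 309
The 2 values of 437 occupy positions 4–5 → average rank (4+5)/2 = 4.5.
The 3 values of 339 occupy positions 6–8 → average rank 7.
The 3 values of 309 occupy positions 10–12 → average rank 11.

11, 11, 7, 2, 1, 9, 4.5, 11, 7, 3, 4.5, 7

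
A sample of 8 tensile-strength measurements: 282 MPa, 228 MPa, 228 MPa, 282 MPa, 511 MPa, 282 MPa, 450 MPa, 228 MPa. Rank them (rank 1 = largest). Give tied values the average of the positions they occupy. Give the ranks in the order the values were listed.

4, 7, 7, 4, 1, 4, 2, 7

Sorted (descending): 511, 450, 282, 282, 282, 228, 228, 228
The 3 values of 282 occupy positions 3–5 → average rank 4.
The 3 values of 228 occupy positions 6–8 → average rank 7.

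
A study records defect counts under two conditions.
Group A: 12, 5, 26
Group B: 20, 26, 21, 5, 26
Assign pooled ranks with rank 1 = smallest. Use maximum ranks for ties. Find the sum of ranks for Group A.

13

Sorted (ascending): 5, 5, 12, 20, 21, 26, 26, 26
The 2 values of 5 occupy positions 1–2 → each gets rank 2.
The 3 values of 26 occupy positions 6–8 → each gets rank 8.
Group A values → pooled ranks: 12→3, 5→2, 26→8
Rank sum = 3 + 2 + 8 = 13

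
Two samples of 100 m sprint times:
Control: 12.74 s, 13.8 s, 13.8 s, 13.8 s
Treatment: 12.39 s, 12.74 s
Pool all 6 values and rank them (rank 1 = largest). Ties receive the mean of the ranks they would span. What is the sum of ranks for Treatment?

Sorted (descending): 13.8, 13.8, 13.8, 12.74, 12.74, 12.39
The 3 values of 13.8 occupy positions 1–3 → average rank 2.
The 2 values of 12.74 occupy positions 4–5 → average rank (4+5)/2 = 4.5.
Treatment values → pooled ranks: 12.39→6, 12.74→4.5
Rank sum = 6 + 4.5 = 10.5

10.5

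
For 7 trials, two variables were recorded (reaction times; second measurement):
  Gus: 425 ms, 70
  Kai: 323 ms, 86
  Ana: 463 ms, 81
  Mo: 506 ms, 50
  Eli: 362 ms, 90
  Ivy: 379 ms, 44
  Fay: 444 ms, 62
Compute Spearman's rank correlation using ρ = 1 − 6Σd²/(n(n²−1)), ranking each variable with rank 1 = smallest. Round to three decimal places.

Ranks of variable 1: 4, 1, 6, 7, 2, 3, 5
Ranks of variable 2: 4, 6, 5, 2, 7, 1, 3
d = r₁ − r₂: 0, -5, 1, 5, -5, 2, 2
d²: 0, 25, 1, 25, 25, 4, 4; Σd² = 84
ρ = 1 − 6·84/(7·48) = 1 − 504/336 = -0.500

-0.500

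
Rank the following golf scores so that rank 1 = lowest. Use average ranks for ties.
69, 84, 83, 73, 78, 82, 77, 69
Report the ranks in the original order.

1.5, 8, 7, 3, 5, 6, 4, 1.5

Sorted (ascending): 69, 69, 73, 77, 78, 82, 83, 84
The 2 values of 69 occupy positions 1–2 → average rank (1+2)/2 = 1.5.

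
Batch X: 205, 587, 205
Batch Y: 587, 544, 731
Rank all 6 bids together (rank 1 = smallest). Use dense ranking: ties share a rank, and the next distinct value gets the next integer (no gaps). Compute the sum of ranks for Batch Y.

Sorted (ascending): 205, 205, 544, 587, 587, 731
The 2 values of 205 share dense rank 1.
The 2 values of 587 share dense rank 3.
Remaining distinct values take the next consecutive integers.
Batch Y values → pooled ranks: 587→3, 544→2, 731→4
Rank sum = 3 + 2 + 4 = 9

9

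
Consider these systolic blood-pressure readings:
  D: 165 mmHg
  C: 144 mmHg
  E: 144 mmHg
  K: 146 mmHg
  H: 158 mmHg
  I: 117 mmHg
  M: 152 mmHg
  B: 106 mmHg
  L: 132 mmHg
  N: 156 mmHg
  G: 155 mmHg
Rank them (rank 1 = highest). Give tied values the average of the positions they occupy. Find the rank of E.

Sorted (descending): 165, 158, 156, 155, 152, 146, 144, 144, 132, 117, 106
The 2 values of 144 occupy positions 7–8 → average rank (7+8)/2 = 7.5.
E has value 144 mmHg → rank 7.5.

7.5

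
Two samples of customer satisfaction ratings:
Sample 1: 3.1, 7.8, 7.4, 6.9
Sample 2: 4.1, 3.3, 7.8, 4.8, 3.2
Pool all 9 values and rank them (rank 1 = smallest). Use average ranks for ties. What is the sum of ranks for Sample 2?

Sorted (ascending): 3.1, 3.2, 3.3, 4.1, 4.8, 6.9, 7.4, 7.8, 7.8
The 2 values of 7.8 occupy positions 8–9 → average rank (8+9)/2 = 8.5.
Sample 2 values → pooled ranks: 4.1→4, 3.3→3, 7.8→8.5, 4.8→5, 3.2→2
Rank sum = 4 + 3 + 8.5 + 5 + 2 = 22.5

22.5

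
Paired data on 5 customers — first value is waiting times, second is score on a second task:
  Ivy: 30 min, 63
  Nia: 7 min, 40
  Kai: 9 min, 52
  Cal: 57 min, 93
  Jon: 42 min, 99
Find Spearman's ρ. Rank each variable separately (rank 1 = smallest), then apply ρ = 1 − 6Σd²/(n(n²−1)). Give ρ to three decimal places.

0.900

Ranks of variable 1: 3, 1, 2, 5, 4
Ranks of variable 2: 3, 1, 2, 4, 5
d = r₁ − r₂: 0, 0, 0, 1, -1
d²: 0, 0, 0, 1, 1; Σd² = 2
ρ = 1 − 6·2/(5·24) = 1 − 12/120 = 0.900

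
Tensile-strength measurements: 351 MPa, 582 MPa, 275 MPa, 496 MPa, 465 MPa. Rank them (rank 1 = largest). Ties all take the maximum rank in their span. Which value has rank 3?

465

Sorted (descending): 582, 496, 465, 351, 275
No ties — each value takes its position as its rank.
Rank 3 → value 465.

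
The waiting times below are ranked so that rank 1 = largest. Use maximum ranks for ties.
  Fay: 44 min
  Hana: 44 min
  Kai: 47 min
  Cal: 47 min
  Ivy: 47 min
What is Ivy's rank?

Sorted (descending): 47, 47, 47, 44, 44
The 3 values of 47 occupy positions 1–3 → each gets rank 3.
The 2 values of 44 occupy positions 4–5 → each gets rank 5.
Ivy has value 47 min → rank 3.

3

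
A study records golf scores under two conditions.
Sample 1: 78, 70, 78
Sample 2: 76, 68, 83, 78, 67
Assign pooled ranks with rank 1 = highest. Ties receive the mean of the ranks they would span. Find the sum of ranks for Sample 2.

24

Sorted (descending): 83, 78, 78, 78, 76, 70, 68, 67
The 3 values of 78 occupy positions 2–4 → average rank 3.
Sample 2 values → pooled ranks: 76→5, 68→7, 83→1, 78→3, 67→8
Rank sum = 5 + 7 + 1 + 3 + 8 = 24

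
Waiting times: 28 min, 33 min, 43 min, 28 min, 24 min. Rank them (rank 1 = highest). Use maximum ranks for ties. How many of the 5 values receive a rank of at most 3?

Sorted (descending): 43, 33, 28, 28, 24
The 2 values of 28 occupy positions 3–4 → each gets rank 4.
Ranks ≤ 3: {1, 2} → 2 values.

2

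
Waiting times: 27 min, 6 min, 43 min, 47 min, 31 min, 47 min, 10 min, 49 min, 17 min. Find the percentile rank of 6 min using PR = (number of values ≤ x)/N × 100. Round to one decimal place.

N = 9.
Strictly below 6: 0. Equal to 6: 1.
PR = 1/9 × 100 = 11.1

11.1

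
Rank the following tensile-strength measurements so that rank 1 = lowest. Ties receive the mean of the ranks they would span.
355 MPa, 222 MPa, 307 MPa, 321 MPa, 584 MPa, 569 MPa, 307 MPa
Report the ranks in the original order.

5, 1, 2.5, 4, 7, 6, 2.5

Sorted (ascending): 222, 307, 307, 321, 355, 569, 584
The 2 values of 307 occupy positions 2–3 → average rank (2+3)/2 = 2.5.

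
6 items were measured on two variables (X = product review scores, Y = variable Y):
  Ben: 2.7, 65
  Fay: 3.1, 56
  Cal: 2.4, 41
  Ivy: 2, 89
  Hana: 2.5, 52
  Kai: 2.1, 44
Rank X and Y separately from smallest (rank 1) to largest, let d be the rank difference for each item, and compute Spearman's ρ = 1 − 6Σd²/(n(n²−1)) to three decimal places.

0.029

Ranks of variable 1: 5, 6, 3, 1, 4, 2
Ranks of variable 2: 5, 4, 1, 6, 3, 2
d = r₁ − r₂: 0, 2, 2, -5, 1, 0
d²: 0, 4, 4, 25, 1, 0; Σd² = 34
ρ = 1 − 6·34/(6·35) = 1 − 204/210 = 0.029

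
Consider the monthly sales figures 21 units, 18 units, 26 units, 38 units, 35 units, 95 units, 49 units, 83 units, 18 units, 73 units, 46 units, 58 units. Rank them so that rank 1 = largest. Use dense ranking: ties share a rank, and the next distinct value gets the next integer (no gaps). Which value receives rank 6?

Sorted (descending): 95, 83, 73, 58, 49, 46, 38, 35, 26, 21, 18, 18
The 2 values of 18 share dense rank 11.
Remaining distinct values take the next consecutive integers.
Rank 6 → value 46.

46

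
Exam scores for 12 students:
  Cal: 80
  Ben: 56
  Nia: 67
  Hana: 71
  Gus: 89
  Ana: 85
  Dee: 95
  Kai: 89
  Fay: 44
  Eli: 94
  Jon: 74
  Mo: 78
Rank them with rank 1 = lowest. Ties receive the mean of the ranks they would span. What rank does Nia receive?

Sorted (ascending): 44, 56, 67, 71, 74, 78, 80, 85, 89, 89, 94, 95
The 2 values of 89 occupy positions 9–10 → average rank (9+10)/2 = 9.5.
Nia has value 67 → rank 3.

3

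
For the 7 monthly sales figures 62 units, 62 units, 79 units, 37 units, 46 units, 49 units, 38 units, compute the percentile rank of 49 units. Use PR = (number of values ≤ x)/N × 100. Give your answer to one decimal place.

57.1

N = 7.
Strictly below 49: 3. Equal to 49: 1.
PR = 4/7 × 100 = 57.1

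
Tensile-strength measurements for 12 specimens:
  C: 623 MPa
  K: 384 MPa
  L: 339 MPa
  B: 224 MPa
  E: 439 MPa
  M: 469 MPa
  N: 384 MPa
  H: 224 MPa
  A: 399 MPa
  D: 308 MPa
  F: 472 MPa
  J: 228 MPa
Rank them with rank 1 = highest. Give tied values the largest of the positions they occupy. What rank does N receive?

7

Sorted (descending): 623, 472, 469, 439, 399, 384, 384, 339, 308, 228, 224, 224
The 2 values of 384 occupy positions 6–7 → each gets rank 7.
The 2 values of 224 occupy positions 11–12 → each gets rank 12.
N has value 384 MPa → rank 7.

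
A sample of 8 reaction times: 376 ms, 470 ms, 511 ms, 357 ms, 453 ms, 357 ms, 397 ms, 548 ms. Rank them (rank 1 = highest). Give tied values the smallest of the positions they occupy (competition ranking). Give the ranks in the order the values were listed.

6, 3, 2, 7, 4, 7, 5, 1

Sorted (descending): 548, 511, 470, 453, 397, 376, 357, 357
The 2 values of 357 occupy positions 7–8 → each gets rank 7.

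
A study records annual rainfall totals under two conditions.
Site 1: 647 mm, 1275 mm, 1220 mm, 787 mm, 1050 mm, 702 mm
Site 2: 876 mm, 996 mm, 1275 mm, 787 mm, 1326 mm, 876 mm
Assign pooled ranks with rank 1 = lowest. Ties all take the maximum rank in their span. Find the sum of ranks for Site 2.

Sorted (ascending): 647, 702, 787, 787, 876, 876, 996, 1050, 1220, 1275, 1275, 1326
The 2 values of 787 occupy positions 3–4 → each gets rank 4.
The 2 values of 876 occupy positions 5–6 → each gets rank 6.
The 2 values of 1275 occupy positions 10–11 → each gets rank 11.
Site 2 values → pooled ranks: 876→6, 996→7, 1275→11, 787→4, 1326→12, 876→6
Rank sum = 6 + 7 + 11 + 4 + 12 + 6 = 46

46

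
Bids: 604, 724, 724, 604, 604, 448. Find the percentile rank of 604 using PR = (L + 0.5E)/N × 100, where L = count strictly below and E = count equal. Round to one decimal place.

N = 6.
Strictly below 604: 1. Equal to 604: 3.
PR = (1 + 0.5·3)/6 × 100 = 41.7

41.7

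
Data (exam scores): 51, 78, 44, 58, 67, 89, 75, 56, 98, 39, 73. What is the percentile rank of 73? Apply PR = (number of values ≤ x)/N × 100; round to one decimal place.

63.6

N = 11.
Strictly below 73: 6. Equal to 73: 1.
PR = 7/11 × 100 = 63.6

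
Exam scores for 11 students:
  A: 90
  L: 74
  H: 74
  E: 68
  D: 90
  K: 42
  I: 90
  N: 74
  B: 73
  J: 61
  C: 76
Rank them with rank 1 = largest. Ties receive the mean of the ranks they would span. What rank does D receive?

2

Sorted (descending): 90, 90, 90, 76, 74, 74, 74, 73, 68, 61, 42
The 3 values of 90 occupy positions 1–3 → average rank 2.
The 3 values of 74 occupy positions 5–7 → average rank 6.
D has value 90 → rank 2.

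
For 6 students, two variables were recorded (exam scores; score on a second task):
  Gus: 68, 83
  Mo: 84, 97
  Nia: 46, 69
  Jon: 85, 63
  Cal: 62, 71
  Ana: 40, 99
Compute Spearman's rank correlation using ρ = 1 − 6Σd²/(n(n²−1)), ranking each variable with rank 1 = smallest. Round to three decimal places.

-0.429

Ranks of variable 1: 4, 5, 2, 6, 3, 1
Ranks of variable 2: 4, 5, 2, 1, 3, 6
d = r₁ − r₂: 0, 0, 0, 5, 0, -5
d²: 0, 0, 0, 25, 0, 25; Σd² = 50
ρ = 1 − 6·50/(6·35) = 1 − 300/210 = -0.429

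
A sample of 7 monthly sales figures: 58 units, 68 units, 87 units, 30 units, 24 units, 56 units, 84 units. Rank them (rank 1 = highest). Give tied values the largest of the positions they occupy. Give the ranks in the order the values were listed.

Sorted (descending): 87, 84, 68, 58, 56, 30, 24
No ties — each value takes its position as its rank.

4, 3, 1, 6, 7, 5, 2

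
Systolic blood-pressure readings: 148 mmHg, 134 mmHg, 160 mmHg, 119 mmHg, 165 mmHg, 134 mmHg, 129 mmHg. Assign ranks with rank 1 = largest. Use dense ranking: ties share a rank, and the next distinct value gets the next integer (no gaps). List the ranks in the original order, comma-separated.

3, 4, 2, 6, 1, 4, 5

Sorted (descending): 165, 160, 148, 134, 134, 129, 119
The 2 values of 134 share dense rank 4.
Remaining distinct values take the next consecutive integers.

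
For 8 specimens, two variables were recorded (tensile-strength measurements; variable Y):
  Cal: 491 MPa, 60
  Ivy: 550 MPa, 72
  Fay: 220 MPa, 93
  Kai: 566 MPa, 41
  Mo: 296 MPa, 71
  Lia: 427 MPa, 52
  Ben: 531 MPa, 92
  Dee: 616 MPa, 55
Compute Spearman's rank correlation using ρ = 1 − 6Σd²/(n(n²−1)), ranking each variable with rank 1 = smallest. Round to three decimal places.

Ranks of variable 1: 4, 6, 1, 7, 2, 3, 5, 8
Ranks of variable 2: 4, 6, 8, 1, 5, 2, 7, 3
d = r₁ − r₂: 0, 0, -7, 6, -3, 1, -2, 5
d²: 0, 0, 49, 36, 9, 1, 4, 25; Σd² = 124
ρ = 1 − 6·124/(8·63) = 1 − 744/504 = -0.476

-0.476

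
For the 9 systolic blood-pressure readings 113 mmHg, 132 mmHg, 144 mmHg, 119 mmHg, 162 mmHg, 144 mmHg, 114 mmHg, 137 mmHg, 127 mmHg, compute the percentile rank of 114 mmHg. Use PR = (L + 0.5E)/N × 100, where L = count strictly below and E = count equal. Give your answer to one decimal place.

16.7

N = 9.
Strictly below 114: 1. Equal to 114: 1.
PR = (1 + 0.5·1)/9 × 100 = 16.7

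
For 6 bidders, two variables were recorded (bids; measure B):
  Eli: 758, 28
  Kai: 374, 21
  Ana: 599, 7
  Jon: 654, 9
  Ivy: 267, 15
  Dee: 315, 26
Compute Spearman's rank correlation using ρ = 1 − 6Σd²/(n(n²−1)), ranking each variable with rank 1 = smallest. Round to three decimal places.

0.086

Ranks of variable 1: 6, 3, 4, 5, 1, 2
Ranks of variable 2: 6, 4, 1, 2, 3, 5
d = r₁ − r₂: 0, -1, 3, 3, -2, -3
d²: 0, 1, 9, 9, 4, 9; Σd² = 32
ρ = 1 − 6·32/(6·35) = 1 − 192/210 = 0.086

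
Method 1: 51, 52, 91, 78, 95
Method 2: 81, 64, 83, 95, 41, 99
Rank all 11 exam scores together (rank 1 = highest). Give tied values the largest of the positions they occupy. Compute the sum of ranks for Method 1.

33

Sorted (descending): 99, 95, 95, 91, 83, 81, 78, 64, 52, 51, 41
The 2 values of 95 occupy positions 2–3 → each gets rank 3.
Method 1 values → pooled ranks: 51→10, 52→9, 91→4, 78→7, 95→3
Rank sum = 10 + 9 + 4 + 7 + 3 = 33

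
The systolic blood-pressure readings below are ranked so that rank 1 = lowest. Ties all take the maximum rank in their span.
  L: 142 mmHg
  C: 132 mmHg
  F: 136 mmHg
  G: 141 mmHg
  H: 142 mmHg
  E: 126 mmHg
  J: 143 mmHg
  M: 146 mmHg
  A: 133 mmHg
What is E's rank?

Sorted (ascending): 126, 132, 133, 136, 141, 142, 142, 143, 146
The 2 values of 142 occupy positions 6–7 → each gets rank 7.
E has value 126 mmHg → rank 1.

1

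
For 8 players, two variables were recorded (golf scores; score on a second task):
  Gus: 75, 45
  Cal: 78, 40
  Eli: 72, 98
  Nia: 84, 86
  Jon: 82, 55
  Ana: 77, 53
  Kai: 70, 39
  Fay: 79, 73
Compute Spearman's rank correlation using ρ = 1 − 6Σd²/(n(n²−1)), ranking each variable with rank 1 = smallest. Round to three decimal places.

Ranks of variable 1: 3, 5, 2, 8, 7, 4, 1, 6
Ranks of variable 2: 3, 2, 8, 7, 5, 4, 1, 6
d = r₁ − r₂: 0, 3, -6, 1, 2, 0, 0, 0
d²: 0, 9, 36, 1, 4, 0, 0, 0; Σd² = 50
ρ = 1 − 6·50/(8·63) = 1 − 300/504 = 0.405

0.405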